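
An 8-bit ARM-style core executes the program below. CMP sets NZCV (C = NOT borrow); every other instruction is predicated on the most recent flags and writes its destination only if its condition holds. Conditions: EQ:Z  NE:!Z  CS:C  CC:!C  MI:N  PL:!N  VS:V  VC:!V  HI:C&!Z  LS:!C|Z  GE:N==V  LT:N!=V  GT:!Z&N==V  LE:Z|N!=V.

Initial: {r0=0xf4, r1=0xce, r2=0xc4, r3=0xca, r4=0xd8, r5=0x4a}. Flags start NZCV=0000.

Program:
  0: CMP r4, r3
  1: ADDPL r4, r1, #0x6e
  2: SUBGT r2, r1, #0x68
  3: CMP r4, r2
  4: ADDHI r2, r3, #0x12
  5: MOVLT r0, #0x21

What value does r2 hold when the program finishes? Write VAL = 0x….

[0] flags=0010 → (cmp)
[1] flags=0010 PL?T → r4=0x3c
[2] flags=0010 GT?T → r2=0x66
[3] flags=1000 → (cmp)
[4] flags=1000 HI?F → skip
[5] flags=1000 LT?T → r0=0x21

VAL = 0x66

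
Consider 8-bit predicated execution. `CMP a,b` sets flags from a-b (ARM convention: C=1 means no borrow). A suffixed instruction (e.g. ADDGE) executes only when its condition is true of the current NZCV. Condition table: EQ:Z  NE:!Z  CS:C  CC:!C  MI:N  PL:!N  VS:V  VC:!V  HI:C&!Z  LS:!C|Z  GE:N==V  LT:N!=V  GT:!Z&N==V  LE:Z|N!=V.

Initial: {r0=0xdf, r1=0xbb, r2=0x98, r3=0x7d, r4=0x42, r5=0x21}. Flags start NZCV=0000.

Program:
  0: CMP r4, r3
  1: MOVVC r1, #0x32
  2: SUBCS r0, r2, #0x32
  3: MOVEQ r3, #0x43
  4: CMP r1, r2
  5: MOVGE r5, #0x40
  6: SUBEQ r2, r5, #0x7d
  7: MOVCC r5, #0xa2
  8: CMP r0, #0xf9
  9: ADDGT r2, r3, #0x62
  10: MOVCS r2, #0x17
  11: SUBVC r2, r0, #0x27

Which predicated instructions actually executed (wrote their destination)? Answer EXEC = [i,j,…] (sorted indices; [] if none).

[0] flags=1000 → (cmp)
[1] flags=1000 VC?T → r1=0x32
[2] flags=1000 CS?F → skip
[3] flags=1000 EQ?F → skip
[4] flags=1001 → (cmp)
[5] flags=1001 GE?T → r5=0x40
[6] flags=1001 EQ?F → skip
[7] flags=1001 CC?T → r5=0xa2
[8] flags=1000 → (cmp)
[9] flags=1000 GT?F → skip
[10] flags=1000 CS?F → skip
[11] flags=1000 VC?T → r2=0xb8

EXEC = [1,5,7,11]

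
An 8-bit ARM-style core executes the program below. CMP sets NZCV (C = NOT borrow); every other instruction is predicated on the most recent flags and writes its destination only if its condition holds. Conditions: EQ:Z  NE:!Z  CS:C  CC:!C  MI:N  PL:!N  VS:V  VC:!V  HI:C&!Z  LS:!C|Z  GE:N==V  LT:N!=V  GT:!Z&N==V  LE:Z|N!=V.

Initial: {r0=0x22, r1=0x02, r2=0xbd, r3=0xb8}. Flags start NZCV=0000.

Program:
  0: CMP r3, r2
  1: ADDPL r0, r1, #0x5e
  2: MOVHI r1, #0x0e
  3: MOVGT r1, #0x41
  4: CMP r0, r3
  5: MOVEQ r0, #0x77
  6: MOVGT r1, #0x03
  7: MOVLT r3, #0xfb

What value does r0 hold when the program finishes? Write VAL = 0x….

[0] flags=1000 → (cmp)
[1] flags=1000 PL?F → skip
[2] flags=1000 HI?F → skip
[3] flags=1000 GT?F → skip
[4] flags=0000 → (cmp)
[5] flags=0000 EQ?F → skip
[6] flags=0000 GT?T → r1=0x03
[7] flags=0000 LT?F → skip

VAL = 0x22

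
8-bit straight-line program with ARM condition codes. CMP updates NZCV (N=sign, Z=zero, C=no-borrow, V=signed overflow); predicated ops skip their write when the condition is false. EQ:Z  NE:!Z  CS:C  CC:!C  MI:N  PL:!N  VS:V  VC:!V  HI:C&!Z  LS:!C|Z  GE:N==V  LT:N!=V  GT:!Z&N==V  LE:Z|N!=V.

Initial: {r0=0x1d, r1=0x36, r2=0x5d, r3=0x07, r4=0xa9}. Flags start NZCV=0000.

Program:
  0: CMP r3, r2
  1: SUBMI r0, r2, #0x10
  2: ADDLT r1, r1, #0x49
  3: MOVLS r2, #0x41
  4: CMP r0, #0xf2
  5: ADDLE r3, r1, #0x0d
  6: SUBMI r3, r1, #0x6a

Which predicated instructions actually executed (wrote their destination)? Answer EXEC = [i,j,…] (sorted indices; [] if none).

0: ✓ CMP  NZCV=1000
1: ✓ SUBMI  r0←0x4d
2: ✓ ADDLT  r1←0x7f
3: ✓ MOVLS  r2←0x41
4: ✓ CMP  NZCV=0000
5: · ADDLE
6: · SUBMI

EXEC = [1,2,3]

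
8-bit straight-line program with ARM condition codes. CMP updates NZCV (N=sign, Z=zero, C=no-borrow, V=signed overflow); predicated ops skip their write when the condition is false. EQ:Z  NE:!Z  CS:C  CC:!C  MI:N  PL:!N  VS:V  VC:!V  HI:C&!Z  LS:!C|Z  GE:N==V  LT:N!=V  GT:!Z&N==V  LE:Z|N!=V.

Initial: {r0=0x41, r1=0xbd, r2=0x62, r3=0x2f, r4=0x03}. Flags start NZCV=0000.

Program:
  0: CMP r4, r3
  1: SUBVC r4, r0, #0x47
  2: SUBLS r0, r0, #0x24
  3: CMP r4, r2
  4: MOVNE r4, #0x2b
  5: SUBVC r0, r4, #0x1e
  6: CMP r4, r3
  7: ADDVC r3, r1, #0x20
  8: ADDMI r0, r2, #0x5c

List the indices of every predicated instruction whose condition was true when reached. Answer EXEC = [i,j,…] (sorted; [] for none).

[0] flags=1000 → (cmp)
[1] flags=1000 VC?T → r4=0xfa
[2] flags=1000 LS?T → r0=0x1d
[3] flags=1010 → (cmp)
[4] flags=1010 NE?T → r4=0x2b
[5] flags=1010 VC?T → r0=0x0d
[6] flags=1000 → (cmp)
[7] flags=1000 VC?T → r3=0xdd
[8] flags=1000 MI?T → r0=0xbe

EXEC = [1,2,4,5,7,8]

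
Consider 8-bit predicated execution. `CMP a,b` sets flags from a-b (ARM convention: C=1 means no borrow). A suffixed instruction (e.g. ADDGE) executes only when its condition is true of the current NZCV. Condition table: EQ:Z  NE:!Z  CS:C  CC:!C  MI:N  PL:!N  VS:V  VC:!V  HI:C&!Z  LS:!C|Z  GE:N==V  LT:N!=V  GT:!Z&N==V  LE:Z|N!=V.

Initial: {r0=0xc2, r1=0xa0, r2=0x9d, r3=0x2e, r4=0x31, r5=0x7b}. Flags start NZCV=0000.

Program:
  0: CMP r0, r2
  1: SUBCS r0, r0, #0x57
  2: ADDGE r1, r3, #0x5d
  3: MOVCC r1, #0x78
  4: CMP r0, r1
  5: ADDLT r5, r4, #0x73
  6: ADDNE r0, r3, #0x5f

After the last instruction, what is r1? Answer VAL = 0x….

[0] flags=0010 → (cmp)
[1] flags=0010 CS?T → r0=0x6b
[2] flags=0010 GE?T → r1=0x8b
[3] flags=0010 CC?F → skip
[4] flags=1001 → (cmp)
[5] flags=1001 LT?F → skip
[6] flags=1001 NE?T → r0=0x8d

VAL = 0x8b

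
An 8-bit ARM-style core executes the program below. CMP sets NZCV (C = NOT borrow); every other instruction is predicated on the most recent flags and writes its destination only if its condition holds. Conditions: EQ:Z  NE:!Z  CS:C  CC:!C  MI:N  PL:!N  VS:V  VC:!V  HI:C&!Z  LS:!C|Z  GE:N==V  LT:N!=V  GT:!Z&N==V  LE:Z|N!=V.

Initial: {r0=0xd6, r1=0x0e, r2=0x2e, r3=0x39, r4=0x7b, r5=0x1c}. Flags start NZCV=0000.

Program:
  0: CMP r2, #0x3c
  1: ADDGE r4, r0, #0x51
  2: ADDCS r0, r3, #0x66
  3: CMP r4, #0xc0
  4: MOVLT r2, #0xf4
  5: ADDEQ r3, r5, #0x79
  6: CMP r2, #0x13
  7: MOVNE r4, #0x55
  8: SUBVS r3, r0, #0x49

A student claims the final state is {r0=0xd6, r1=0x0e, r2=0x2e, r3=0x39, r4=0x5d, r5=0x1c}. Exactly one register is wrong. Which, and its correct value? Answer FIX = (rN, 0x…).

FIX = (r4, 0x55)

0: ✓ CMP  NZCV=1000
1: · ADDGE
2: · ADDCS
3: ✓ CMP  NZCV=1001
4: · MOVLT
5: · ADDEQ
6: ✓ CMP  NZCV=0010
7: ✓ MOVNE  r4←0x55
8: · SUBVS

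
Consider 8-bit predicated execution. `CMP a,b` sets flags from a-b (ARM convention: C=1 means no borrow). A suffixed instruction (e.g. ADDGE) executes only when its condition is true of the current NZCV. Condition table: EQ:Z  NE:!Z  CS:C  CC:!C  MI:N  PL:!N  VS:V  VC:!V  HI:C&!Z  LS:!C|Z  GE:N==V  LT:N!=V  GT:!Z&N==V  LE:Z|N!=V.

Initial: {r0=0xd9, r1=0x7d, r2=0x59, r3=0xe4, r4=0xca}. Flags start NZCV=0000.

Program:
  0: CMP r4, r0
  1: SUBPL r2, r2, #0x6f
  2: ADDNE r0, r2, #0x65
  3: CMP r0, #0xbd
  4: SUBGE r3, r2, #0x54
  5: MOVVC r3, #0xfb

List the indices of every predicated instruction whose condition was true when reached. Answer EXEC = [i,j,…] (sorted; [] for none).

0: ✓ CMP  NZCV=1000
1: · SUBPL
2: ✓ ADDNE  r0←0xbe
3: ✓ CMP  NZCV=0010
4: ✓ SUBGE  r3←0x05
5: ✓ MOVVC  r3←0xfb

EXEC = [2,4,5]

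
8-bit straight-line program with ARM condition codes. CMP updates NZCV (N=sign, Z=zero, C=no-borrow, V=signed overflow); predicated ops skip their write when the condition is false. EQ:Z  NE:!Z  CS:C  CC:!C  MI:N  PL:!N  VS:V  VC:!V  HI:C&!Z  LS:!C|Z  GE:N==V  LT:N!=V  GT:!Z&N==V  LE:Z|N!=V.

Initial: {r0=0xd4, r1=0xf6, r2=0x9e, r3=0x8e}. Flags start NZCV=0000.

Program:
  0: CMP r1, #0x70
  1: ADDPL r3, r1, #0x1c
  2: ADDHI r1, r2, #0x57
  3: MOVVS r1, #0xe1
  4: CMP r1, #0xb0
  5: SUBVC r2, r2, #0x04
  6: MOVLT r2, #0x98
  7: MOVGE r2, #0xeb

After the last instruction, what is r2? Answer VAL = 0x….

0: ✓ CMP  NZCV=1010
1: · ADDPL
2: ✓ ADDHI  r1←0xf5
3: · MOVVS
4: ✓ CMP  NZCV=0010
5: ✓ SUBVC  r2←0x9a
6: · MOVLT
7: ✓ MOVGE  r2←0xeb

VAL = 0xeb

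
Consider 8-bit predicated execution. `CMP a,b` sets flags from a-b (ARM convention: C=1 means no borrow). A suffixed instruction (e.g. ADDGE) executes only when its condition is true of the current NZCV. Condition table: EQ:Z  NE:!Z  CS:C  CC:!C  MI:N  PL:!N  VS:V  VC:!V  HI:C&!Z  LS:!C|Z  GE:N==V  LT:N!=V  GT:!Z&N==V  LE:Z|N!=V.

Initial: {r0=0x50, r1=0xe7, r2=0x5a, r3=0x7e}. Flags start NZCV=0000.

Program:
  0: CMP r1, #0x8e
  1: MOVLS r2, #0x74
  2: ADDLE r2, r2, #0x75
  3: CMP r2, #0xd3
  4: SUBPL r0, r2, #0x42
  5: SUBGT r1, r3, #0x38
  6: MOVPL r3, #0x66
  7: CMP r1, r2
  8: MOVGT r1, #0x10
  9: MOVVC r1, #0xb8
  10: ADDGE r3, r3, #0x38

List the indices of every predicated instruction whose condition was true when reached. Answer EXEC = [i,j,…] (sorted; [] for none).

EXEC = [5,9]

0: ✓ CMP  NZCV=0010
1: · MOVLS
2: · ADDLE
3: ✓ CMP  NZCV=1001
4: · SUBPL
5: ✓ SUBGT  r1←0x46
6: · MOVPL
7: ✓ CMP  NZCV=1000
8: · MOVGT
9: ✓ MOVVC  r1←0xb8
10: · ADDGE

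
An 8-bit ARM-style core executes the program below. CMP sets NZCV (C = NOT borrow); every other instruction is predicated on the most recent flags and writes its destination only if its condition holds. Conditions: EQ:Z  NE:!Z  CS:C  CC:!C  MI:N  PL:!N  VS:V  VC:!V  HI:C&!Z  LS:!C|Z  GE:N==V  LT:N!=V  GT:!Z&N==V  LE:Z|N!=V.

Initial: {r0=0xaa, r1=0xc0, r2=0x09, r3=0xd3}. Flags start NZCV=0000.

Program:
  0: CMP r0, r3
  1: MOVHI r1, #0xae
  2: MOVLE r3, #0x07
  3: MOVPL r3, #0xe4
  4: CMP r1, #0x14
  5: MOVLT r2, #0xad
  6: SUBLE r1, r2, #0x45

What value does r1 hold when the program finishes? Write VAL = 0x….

[0] flags=1000 → (cmp)
[1] flags=1000 HI?F → skip
[2] flags=1000 LE?T → r3=0x07
[3] flags=1000 PL?F → skip
[4] flags=1010 → (cmp)
[5] flags=1010 LT?T → r2=0xad
[6] flags=1010 LE?T → r1=0x68

VAL = 0x68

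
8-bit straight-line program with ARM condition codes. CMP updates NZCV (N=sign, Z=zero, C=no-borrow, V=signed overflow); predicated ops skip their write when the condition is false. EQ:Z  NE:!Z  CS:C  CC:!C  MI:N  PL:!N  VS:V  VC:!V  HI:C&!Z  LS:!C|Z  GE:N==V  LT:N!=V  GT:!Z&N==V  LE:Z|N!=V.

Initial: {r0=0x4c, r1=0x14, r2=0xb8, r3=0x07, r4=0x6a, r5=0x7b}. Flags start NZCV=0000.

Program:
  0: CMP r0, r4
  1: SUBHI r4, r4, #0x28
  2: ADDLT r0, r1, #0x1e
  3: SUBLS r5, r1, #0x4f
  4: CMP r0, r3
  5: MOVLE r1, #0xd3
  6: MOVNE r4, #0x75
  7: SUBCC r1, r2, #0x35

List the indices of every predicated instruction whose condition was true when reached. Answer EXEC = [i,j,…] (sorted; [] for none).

EXEC = [2,3,6]

0: ✓ CMP  NZCV=1000
1: · SUBHI
2: ✓ ADDLT  r0←0x32
3: ✓ SUBLS  r5←0xc5
4: ✓ CMP  NZCV=0010
5: · MOVLE
6: ✓ MOVNE  r4←0x75
7: · SUBCC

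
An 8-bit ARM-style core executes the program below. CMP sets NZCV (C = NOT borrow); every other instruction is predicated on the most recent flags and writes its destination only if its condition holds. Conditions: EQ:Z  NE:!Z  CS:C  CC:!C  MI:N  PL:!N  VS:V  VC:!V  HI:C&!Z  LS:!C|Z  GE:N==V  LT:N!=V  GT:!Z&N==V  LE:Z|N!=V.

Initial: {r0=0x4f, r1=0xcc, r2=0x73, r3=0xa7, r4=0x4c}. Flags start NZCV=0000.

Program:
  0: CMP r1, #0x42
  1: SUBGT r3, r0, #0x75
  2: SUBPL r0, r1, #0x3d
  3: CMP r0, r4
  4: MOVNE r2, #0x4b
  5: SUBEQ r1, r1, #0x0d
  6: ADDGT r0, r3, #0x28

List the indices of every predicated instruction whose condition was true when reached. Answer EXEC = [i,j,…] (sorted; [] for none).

EXEC = [4,6]

[0] flags=1010 → (cmp)
[1] flags=1010 GT?F → skip
[2] flags=1010 PL?F → skip
[3] flags=0010 → (cmp)
[4] flags=0010 NE?T → r2=0x4b
[5] flags=0010 EQ?F → skip
[6] flags=0010 GT?T → r0=0xcf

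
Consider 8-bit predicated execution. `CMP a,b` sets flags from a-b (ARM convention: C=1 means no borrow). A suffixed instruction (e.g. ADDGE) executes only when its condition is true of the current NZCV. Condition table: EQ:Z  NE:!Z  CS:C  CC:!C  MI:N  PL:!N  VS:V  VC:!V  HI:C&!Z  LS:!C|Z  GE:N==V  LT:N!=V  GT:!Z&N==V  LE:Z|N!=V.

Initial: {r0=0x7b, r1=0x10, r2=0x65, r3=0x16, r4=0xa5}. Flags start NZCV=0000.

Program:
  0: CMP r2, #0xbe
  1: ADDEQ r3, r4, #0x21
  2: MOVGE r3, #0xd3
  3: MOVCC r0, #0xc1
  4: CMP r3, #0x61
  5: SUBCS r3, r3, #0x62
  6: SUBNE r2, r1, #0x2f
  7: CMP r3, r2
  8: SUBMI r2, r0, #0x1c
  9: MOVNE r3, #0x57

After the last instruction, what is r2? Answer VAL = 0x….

0: ✓ CMP  NZCV=1001
1: · ADDEQ
2: ✓ MOVGE  r3←0xd3
3: ✓ MOVCC  r0←0xc1
4: ✓ CMP  NZCV=0011
5: ✓ SUBCS  r3←0x71
6: ✓ SUBNE  r2←0xe1
7: ✓ CMP  NZCV=1001
8: ✓ SUBMI  r2←0xa5
9: ✓ MOVNE  r3←0x57

VAL = 0xa5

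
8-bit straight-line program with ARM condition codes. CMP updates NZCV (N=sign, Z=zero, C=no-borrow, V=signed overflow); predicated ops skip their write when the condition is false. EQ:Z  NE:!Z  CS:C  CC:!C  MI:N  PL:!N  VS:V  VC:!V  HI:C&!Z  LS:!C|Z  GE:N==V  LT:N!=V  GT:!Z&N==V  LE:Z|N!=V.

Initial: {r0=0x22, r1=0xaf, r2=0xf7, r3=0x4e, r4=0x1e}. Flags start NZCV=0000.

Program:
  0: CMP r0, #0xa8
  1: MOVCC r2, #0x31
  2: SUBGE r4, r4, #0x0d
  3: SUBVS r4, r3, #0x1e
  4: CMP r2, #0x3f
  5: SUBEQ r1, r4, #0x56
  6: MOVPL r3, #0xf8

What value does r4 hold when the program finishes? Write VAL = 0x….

VAL = 0x11

[0] flags=0000 → (cmp)
[1] flags=0000 CC?T → r2=0x31
[2] flags=0000 GE?T → r4=0x11
[3] flags=0000 VS?F → skip
[4] flags=1000 → (cmp)
[5] flags=1000 EQ?F → skip
[6] flags=1000 PL?F → skip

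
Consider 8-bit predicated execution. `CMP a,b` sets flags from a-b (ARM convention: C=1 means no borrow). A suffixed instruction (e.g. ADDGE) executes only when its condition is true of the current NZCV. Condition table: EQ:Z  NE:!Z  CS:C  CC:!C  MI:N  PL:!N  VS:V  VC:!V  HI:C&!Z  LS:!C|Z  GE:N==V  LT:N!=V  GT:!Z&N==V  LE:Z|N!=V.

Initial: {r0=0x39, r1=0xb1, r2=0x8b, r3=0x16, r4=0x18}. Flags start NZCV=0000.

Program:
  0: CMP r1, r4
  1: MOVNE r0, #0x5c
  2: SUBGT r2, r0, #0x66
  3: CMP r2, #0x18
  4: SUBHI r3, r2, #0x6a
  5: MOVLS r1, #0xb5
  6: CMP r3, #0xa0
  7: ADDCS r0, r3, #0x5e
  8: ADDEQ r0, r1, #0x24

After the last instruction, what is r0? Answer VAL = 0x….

VAL = 0x5c

0: ✓ CMP  NZCV=1010
1: ✓ MOVNE  r0←0x5c
2: · SUBGT
3: ✓ CMP  NZCV=0011
4: ✓ SUBHI  r3←0x21
5: · MOVLS
6: ✓ CMP  NZCV=1001
7: · ADDCS
8: · ADDEQ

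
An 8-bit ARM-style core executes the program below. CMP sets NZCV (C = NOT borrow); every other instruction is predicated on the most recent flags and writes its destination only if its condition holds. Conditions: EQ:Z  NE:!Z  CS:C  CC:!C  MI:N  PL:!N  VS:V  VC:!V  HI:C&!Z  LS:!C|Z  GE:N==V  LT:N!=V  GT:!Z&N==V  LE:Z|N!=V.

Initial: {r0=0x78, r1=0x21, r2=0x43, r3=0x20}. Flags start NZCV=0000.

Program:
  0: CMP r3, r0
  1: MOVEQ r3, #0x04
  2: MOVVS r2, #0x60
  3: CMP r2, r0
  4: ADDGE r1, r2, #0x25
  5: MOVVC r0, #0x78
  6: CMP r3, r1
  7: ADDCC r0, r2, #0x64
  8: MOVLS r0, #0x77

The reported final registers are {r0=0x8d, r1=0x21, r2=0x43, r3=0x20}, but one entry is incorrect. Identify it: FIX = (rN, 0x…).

FIX = (r0, 0x77)

[0] flags=1000 → (cmp)
[1] flags=1000 EQ?F → skip
[2] flags=1000 VS?F → skip
[3] flags=1000 → (cmp)
[4] flags=1000 GE?F → skip
[5] flags=1000 VC?T → r0=0x78
[6] flags=1000 → (cmp)
[7] flags=1000 CC?T → r0=0xa7
[8] flags=1000 LS?T → r0=0x77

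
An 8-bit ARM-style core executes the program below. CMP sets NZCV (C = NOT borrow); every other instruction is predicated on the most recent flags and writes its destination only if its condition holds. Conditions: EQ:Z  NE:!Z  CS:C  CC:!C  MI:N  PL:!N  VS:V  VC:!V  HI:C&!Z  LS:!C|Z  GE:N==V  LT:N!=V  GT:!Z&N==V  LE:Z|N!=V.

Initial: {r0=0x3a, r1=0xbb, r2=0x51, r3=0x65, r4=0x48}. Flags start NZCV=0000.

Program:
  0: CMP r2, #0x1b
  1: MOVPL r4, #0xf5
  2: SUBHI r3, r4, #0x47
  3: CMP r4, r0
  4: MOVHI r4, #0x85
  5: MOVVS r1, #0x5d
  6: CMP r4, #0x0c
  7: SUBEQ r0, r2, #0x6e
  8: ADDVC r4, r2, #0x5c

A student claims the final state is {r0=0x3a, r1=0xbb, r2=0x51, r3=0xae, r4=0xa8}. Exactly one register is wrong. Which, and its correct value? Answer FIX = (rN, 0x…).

0: ✓ CMP  NZCV=0010
1: ✓ MOVPL  r4←0xf5
2: ✓ SUBHI  r3←0xae
3: ✓ CMP  NZCV=1010
4: ✓ MOVHI  r4←0x85
5: · MOVVS
6: ✓ CMP  NZCV=0011
7: · SUBEQ
8: · ADDVC

FIX = (r4, 0x85)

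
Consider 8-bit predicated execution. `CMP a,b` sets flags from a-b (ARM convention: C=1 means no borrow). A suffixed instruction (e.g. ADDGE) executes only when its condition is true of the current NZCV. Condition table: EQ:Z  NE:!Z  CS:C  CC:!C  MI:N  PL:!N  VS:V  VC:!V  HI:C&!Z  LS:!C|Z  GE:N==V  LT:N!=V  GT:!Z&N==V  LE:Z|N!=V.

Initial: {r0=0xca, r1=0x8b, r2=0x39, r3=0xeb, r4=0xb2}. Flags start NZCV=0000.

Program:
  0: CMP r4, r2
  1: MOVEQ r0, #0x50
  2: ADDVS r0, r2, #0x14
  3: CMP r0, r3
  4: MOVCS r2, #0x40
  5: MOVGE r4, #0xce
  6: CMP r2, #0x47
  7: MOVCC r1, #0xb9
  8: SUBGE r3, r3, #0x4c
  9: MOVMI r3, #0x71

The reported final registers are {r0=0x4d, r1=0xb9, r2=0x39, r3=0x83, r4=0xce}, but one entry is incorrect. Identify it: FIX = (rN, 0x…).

[0] flags=0011 → (cmp)
[1] flags=0011 EQ?F → skip
[2] flags=0011 VS?T → r0=0x4d
[3] flags=0000 → (cmp)
[4] flags=0000 CS?F → skip
[5] flags=0000 GE?T → r4=0xce
[6] flags=1000 → (cmp)
[7] flags=1000 CC?T → r1=0xb9
[8] flags=1000 GE?F → skip
[9] flags=1000 MI?T → r3=0x71

FIX = (r3, 0x71)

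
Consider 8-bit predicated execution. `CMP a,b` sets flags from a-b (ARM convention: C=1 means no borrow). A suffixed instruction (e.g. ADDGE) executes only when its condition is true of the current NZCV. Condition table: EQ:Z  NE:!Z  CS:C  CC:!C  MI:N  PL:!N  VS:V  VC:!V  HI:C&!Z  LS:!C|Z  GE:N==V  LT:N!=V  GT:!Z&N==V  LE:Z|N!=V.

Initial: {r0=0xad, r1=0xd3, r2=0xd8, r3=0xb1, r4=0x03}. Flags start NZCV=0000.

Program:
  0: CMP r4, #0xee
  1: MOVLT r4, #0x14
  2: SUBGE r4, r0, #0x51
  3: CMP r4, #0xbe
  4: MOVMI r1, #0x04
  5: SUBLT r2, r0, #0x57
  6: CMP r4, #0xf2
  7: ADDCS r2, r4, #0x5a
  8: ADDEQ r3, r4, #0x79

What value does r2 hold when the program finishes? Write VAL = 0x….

VAL = 0xd8

0: ✓ CMP  NZCV=0000
1: · MOVLT
2: ✓ SUBGE  r4←0x5c
3: ✓ CMP  NZCV=1001
4: ✓ MOVMI  r1←0x04
5: · SUBLT
6: ✓ CMP  NZCV=0000
7: · ADDCS
8: · ADDEQ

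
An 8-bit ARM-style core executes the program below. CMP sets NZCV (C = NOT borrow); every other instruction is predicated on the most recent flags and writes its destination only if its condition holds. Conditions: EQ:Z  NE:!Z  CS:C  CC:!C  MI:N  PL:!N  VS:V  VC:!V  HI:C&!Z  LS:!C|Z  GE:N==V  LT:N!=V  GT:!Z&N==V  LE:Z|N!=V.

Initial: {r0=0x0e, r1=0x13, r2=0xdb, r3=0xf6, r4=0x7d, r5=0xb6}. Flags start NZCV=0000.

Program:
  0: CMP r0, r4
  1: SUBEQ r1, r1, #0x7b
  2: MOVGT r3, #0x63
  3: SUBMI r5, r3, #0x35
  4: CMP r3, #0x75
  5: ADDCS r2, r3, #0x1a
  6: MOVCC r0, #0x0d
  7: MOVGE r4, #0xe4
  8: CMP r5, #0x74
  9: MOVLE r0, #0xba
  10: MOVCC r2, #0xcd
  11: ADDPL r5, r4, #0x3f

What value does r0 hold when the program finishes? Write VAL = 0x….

[0] flags=1000 → (cmp)
[1] flags=1000 EQ?F → skip
[2] flags=1000 GT?F → skip
[3] flags=1000 MI?T → r5=0xc1
[4] flags=1010 → (cmp)
[5] flags=1010 CS?T → r2=0x10
[6] flags=1010 CC?F → skip
[7] flags=1010 GE?F → skip
[8] flags=0011 → (cmp)
[9] flags=0011 LE?T → r0=0xba
[10] flags=0011 CC?F → skip
[11] flags=0011 PL?T → r5=0xbc

VAL = 0xba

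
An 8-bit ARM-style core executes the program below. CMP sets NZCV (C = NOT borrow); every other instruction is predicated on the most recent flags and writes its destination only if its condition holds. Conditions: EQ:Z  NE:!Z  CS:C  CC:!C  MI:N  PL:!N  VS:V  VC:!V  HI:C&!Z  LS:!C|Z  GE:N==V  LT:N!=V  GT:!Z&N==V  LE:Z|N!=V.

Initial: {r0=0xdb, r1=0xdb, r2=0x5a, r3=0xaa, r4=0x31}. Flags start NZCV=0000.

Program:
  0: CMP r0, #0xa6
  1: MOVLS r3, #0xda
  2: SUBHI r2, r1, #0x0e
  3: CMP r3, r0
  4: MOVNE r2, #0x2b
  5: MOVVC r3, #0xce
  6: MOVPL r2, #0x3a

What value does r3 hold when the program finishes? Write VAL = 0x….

VAL = 0xce

[0] flags=0010 → (cmp)
[1] flags=0010 LS?F → skip
[2] flags=0010 HI?T → r2=0xcd
[3] flags=1000 → (cmp)
[4] flags=1000 NE?T → r2=0x2b
[5] flags=1000 VC?T → r3=0xce
[6] flags=1000 PL?F → skip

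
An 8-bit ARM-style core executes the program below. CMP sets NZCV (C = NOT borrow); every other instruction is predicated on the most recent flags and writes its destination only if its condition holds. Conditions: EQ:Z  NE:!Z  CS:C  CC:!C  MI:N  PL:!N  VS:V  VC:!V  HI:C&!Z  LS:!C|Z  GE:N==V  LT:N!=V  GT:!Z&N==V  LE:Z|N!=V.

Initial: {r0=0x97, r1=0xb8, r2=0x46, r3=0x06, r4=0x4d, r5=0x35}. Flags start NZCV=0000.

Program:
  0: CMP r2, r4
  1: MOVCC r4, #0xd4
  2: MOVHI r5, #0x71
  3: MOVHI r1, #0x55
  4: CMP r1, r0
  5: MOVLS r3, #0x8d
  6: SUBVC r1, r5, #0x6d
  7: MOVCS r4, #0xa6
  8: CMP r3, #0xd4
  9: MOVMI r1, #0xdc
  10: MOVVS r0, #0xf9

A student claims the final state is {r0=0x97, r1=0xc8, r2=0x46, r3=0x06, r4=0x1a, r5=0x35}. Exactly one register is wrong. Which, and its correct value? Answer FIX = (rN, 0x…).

FIX = (r4, 0xa6)

[0] flags=1000 → (cmp)
[1] flags=1000 CC?T → r4=0xd4
[2] flags=1000 HI?F → skip
[3] flags=1000 HI?F → skip
[4] flags=0010 → (cmp)
[5] flags=0010 LS?F → skip
[6] flags=0010 VC?T → r1=0xc8
[7] flags=0010 CS?T → r4=0xa6
[8] flags=0000 → (cmp)
[9] flags=0000 MI?F → skip
[10] flags=0000 VS?F → skip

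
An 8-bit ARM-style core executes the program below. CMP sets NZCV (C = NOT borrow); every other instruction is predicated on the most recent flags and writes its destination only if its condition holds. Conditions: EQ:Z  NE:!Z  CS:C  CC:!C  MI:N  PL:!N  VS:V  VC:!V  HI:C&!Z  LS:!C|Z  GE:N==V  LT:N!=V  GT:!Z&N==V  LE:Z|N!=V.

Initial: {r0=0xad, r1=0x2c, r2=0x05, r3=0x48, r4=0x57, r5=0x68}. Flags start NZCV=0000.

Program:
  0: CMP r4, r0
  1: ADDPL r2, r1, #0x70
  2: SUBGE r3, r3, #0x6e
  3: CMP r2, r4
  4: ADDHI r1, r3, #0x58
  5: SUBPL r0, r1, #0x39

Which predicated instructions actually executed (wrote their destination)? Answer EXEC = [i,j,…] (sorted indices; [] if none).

EXEC = [2]

[0] flags=1001 → (cmp)
[1] flags=1001 PL?F → skip
[2] flags=1001 GE?T → r3=0xda
[3] flags=1000 → (cmp)
[4] flags=1000 HI?F → skip
[5] flags=1000 PL?F → skip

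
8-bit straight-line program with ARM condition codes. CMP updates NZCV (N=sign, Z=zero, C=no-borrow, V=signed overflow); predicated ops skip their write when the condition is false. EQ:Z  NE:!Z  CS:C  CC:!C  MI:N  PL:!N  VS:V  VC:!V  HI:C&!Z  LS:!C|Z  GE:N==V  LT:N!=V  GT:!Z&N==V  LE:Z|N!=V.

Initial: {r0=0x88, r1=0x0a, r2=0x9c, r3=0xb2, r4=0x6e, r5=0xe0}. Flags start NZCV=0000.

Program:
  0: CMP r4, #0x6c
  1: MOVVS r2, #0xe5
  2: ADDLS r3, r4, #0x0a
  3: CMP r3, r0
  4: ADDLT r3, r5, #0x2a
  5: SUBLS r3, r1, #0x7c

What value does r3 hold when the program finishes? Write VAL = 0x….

VAL = 0xb2

0: ✓ CMP  NZCV=0010
1: · MOVVS
2: · ADDLS
3: ✓ CMP  NZCV=0010
4: · ADDLT
5: · SUBLS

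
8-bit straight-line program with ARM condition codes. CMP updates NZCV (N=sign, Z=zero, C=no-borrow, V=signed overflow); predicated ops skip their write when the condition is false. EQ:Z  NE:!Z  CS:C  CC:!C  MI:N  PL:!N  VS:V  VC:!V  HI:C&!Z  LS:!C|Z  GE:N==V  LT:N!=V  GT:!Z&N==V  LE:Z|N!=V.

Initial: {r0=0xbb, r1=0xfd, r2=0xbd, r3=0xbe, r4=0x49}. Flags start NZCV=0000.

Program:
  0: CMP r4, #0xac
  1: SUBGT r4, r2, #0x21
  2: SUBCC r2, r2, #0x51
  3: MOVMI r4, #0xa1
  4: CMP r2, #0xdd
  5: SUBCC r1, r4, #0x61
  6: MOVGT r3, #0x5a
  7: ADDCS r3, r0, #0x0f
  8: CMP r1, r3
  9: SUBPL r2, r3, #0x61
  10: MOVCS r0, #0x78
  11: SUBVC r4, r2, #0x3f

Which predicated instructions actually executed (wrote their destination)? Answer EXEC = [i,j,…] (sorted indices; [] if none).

EXEC = [1,2,3,5,6,11]

[0] flags=1001 → (cmp)
[1] flags=1001 GT?T → r4=0x9c
[2] flags=1001 CC?T → r2=0x6c
[3] flags=1001 MI?T → r4=0xa1
[4] flags=1001 → (cmp)
[5] flags=1001 CC?T → r1=0x40
[6] flags=1001 GT?T → r3=0x5a
[7] flags=1001 CS?F → skip
[8] flags=1000 → (cmp)
[9] flags=1000 PL?F → skip
[10] flags=1000 CS?F → skip
[11] flags=1000 VC?T → r4=0x2d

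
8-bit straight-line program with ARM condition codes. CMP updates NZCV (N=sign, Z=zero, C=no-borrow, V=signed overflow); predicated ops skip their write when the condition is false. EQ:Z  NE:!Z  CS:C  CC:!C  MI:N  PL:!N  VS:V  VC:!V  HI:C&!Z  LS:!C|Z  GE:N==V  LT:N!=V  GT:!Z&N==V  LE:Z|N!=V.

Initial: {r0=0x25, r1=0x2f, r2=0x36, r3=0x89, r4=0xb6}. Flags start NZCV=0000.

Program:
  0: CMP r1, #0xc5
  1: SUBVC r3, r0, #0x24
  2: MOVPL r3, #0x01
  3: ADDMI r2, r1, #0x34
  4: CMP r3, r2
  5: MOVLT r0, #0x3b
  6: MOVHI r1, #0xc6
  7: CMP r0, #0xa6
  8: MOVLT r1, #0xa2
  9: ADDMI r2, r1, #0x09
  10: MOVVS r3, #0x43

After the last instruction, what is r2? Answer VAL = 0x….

0: ✓ CMP  NZCV=0000
1: ✓ SUBVC  r3←0x01
2: ✓ MOVPL  r3←0x01
3: · ADDMI
4: ✓ CMP  NZCV=1000
5: ✓ MOVLT  r0←0x3b
6: · MOVHI
7: ✓ CMP  NZCV=1001
8: · MOVLT
9: ✓ ADDMI  r2←0x38
10: ✓ MOVVS  r3←0x43

VAL = 0x38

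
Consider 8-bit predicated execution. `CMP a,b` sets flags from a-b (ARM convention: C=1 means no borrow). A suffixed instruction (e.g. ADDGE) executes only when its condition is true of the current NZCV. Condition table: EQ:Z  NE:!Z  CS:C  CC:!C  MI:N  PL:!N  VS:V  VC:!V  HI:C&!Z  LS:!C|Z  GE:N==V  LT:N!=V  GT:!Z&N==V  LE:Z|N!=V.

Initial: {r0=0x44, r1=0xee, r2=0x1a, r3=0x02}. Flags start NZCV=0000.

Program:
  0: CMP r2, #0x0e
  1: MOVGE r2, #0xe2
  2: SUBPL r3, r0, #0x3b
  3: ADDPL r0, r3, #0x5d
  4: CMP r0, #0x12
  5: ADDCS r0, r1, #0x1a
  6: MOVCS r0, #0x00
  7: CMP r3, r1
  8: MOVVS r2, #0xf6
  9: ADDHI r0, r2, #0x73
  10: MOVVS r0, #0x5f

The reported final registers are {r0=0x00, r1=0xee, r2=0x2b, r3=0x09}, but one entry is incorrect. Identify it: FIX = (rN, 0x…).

FIX = (r2, 0xe2)

[0] flags=0010 → (cmp)
[1] flags=0010 GE?T → r2=0xe2
[2] flags=0010 PL?T → r3=0x09
[3] flags=0010 PL?T → r0=0x66
[4] flags=0010 → (cmp)
[5] flags=0010 CS?T → r0=0x08
[6] flags=0010 CS?T → r0=0x00
[7] flags=0000 → (cmp)
[8] flags=0000 VS?F → skip
[9] flags=0000 HI?F → skip
[10] flags=0000 VS?F → skip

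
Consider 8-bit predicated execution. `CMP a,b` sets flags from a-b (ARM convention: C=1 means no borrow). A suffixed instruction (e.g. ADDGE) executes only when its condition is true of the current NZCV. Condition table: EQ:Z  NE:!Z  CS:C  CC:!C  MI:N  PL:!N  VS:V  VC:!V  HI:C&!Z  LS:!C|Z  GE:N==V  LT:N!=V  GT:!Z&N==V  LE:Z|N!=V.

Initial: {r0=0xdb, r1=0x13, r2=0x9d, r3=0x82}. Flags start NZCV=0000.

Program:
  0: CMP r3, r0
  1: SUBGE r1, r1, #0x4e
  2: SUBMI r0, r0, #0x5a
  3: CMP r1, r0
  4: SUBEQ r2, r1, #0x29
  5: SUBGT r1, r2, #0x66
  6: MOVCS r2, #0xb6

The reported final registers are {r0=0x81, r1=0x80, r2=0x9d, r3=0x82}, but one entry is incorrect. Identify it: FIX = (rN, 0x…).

[0] flags=1000 → (cmp)
[1] flags=1000 GE?F → skip
[2] flags=1000 MI?T → r0=0x81
[3] flags=1001 → (cmp)
[4] flags=1001 EQ?F → skip
[5] flags=1001 GT?T → r1=0x37
[6] flags=1001 CS?F → skip

FIX = (r1, 0x37)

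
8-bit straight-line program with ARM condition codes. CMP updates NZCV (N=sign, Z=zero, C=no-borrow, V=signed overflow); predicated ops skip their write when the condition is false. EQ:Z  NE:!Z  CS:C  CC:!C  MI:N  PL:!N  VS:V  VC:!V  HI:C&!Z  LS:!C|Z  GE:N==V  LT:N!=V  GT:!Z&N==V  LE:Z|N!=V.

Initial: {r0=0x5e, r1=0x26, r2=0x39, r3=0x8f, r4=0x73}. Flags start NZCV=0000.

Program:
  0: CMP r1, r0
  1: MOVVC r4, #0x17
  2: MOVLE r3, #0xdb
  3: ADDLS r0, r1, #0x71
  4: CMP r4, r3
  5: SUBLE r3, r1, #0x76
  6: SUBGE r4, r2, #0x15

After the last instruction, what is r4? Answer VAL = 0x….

VAL = 0x24

[0] flags=1000 → (cmp)
[1] flags=1000 VC?T → r4=0x17
[2] flags=1000 LE?T → r3=0xdb
[3] flags=1000 LS?T → r0=0x97
[4] flags=0000 → (cmp)
[5] flags=0000 LE?F → skip
[6] flags=0000 GE?T → r4=0x24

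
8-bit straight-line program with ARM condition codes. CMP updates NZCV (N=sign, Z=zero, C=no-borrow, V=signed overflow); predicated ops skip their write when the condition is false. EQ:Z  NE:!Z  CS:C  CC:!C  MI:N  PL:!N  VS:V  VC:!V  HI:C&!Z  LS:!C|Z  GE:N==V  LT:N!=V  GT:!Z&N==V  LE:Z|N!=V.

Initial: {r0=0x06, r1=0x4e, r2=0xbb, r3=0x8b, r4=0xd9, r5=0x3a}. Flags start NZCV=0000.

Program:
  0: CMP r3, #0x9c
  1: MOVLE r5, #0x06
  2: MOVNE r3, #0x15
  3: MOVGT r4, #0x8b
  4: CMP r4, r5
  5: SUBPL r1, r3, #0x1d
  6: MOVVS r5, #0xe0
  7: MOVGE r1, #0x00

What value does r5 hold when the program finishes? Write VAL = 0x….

VAL = 0x06

[0] flags=1000 → (cmp)
[1] flags=1000 LE?T → r5=0x06
[2] flags=1000 NE?T → r3=0x15
[3] flags=1000 GT?F → skip
[4] flags=1010 → (cmp)
[5] flags=1010 PL?F → skip
[6] flags=1010 VS?F → skip
[7] flags=1010 GE?F → skip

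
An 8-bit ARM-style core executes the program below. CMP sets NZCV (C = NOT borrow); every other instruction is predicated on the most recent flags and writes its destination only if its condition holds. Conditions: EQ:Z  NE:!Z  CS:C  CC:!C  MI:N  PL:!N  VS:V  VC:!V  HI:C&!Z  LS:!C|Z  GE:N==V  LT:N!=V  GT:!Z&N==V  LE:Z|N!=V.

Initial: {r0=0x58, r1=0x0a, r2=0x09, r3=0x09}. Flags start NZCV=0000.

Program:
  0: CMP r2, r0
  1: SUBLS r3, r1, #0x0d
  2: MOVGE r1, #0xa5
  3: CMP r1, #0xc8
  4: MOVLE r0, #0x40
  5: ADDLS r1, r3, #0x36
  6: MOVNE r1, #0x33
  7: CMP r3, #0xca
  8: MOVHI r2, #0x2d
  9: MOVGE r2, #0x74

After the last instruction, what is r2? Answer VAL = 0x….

VAL = 0x74

0: ✓ CMP  NZCV=1000
1: ✓ SUBLS  r3←0xfd
2: · MOVGE
3: ✓ CMP  NZCV=0000
4: · MOVLE
5: ✓ ADDLS  r1←0x33
6: ✓ MOVNE  r1←0x33
7: ✓ CMP  NZCV=0010
8: ✓ MOVHI  r2←0x2d
9: ✓ MOVGE  r2←0x74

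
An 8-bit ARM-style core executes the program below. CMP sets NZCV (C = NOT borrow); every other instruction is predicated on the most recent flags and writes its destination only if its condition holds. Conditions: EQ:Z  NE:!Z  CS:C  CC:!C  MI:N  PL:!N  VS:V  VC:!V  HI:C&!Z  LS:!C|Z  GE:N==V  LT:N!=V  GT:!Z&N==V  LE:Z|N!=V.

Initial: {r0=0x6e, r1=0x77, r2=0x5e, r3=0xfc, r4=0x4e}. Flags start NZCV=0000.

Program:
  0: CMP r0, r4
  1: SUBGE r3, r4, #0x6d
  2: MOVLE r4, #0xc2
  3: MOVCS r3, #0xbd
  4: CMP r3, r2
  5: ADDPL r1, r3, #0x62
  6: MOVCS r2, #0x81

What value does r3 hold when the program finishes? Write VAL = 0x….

0: ✓ CMP  NZCV=0010
1: ✓ SUBGE  r3←0xe1
2: · MOVLE
3: ✓ MOVCS  r3←0xbd
4: ✓ CMP  NZCV=0011
5: ✓ ADDPL  r1←0x1f
6: ✓ MOVCS  r2←0x81

VAL = 0xbd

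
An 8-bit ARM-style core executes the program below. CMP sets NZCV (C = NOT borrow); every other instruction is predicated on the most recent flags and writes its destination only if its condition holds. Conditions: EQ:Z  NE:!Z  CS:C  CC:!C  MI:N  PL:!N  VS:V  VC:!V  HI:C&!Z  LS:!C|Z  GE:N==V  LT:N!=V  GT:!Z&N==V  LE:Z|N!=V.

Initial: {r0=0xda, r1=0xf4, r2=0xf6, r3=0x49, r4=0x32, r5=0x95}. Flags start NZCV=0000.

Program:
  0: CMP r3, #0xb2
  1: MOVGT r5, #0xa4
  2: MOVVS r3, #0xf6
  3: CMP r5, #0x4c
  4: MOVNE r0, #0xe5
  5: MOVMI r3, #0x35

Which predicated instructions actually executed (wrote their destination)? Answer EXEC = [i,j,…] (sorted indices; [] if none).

[0] flags=1001 → (cmp)
[1] flags=1001 GT?T → r5=0xa4
[2] flags=1001 VS?T → r3=0xf6
[3] flags=0011 → (cmp)
[4] flags=0011 NE?T → r0=0xe5
[5] flags=0011 MI?F → skip

EXEC = [1,2,4]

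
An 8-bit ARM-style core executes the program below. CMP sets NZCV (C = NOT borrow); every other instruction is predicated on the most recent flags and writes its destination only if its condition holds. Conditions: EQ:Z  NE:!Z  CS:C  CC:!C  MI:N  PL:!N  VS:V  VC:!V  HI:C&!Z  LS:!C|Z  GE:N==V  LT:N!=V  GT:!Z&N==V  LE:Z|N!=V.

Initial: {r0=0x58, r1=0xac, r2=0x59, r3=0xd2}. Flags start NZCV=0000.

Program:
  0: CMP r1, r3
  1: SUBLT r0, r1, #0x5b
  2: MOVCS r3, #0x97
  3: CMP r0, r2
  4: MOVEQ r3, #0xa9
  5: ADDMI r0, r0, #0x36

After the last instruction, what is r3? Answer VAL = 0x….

0: ✓ CMP  NZCV=1000
1: ✓ SUBLT  r0←0x51
2: · MOVCS
3: ✓ CMP  NZCV=1000
4: · MOVEQ
5: ✓ ADDMI  r0←0x87

VAL = 0xd2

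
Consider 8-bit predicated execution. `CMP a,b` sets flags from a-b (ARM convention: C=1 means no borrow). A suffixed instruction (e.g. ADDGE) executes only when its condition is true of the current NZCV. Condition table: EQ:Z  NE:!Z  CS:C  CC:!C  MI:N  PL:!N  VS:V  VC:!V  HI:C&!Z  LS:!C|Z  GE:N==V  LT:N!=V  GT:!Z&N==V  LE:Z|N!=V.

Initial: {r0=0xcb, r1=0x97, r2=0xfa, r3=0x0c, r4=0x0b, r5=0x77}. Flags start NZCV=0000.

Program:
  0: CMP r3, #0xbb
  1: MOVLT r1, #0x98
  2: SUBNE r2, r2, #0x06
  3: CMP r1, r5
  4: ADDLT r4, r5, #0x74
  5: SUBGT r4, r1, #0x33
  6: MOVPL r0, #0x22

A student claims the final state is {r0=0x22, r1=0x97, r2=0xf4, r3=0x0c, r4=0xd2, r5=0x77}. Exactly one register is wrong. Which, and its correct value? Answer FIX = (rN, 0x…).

0: ✓ CMP  NZCV=0000
1: · MOVLT
2: ✓ SUBNE  r2←0xf4
3: ✓ CMP  NZCV=0011
4: ✓ ADDLT  r4←0xeb
5: · SUBGT
6: ✓ MOVPL  r0←0x22

FIX = (r4, 0xeb)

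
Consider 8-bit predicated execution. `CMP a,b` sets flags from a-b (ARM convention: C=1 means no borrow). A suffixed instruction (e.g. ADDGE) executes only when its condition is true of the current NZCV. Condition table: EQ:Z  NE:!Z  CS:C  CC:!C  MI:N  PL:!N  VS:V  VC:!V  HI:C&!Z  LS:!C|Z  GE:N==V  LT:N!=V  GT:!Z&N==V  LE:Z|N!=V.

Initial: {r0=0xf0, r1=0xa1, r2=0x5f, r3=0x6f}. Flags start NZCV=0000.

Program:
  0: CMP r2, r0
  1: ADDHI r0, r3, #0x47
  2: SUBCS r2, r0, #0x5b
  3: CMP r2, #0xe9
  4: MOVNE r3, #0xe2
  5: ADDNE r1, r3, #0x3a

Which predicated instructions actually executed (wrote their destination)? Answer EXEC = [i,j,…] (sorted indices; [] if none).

EXEC = [4,5]

0: ✓ CMP  NZCV=0000
1: · ADDHI
2: · SUBCS
3: ✓ CMP  NZCV=0000
4: ✓ MOVNE  r3←0xe2
5: ✓ ADDNE  r1←0x1c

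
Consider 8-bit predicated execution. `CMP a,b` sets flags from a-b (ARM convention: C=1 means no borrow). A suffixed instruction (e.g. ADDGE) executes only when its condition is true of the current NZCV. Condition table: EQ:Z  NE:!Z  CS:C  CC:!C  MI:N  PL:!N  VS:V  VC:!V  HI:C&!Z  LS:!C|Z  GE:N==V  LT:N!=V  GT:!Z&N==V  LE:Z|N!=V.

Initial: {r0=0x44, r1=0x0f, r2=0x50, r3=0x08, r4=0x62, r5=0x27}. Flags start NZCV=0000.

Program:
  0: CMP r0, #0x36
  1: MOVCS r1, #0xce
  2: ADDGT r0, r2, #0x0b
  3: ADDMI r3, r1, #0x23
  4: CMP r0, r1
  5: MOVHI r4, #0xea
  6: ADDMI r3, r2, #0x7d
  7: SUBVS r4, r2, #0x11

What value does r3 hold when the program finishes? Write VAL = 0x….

[0] flags=0010 → (cmp)
[1] flags=0010 CS?T → r1=0xce
[2] flags=0010 GT?T → r0=0x5b
[3] flags=0010 MI?F → skip
[4] flags=1001 → (cmp)
[5] flags=1001 HI?F → skip
[6] flags=1001 MI?T → r3=0xcd
[7] flags=1001 VS?T → r4=0x3f

VAL = 0xcd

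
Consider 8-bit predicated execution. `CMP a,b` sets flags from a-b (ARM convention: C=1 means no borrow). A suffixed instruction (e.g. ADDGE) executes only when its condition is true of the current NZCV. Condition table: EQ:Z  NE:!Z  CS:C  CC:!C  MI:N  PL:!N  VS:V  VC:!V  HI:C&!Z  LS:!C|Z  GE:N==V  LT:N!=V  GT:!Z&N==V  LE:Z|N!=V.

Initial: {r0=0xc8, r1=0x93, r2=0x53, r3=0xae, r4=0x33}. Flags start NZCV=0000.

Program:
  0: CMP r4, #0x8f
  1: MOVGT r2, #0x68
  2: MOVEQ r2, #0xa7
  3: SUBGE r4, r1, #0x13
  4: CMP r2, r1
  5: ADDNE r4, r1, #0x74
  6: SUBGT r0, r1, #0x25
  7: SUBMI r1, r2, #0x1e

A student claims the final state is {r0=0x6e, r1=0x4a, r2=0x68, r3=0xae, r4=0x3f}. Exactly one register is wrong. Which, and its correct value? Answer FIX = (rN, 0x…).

FIX = (r4, 0x07)

[0] flags=1001 → (cmp)
[1] flags=1001 GT?T → r2=0x68
[2] flags=1001 EQ?F → skip
[3] flags=1001 GE?T → r4=0x80
[4] flags=1001 → (cmp)
[5] flags=1001 NE?T → r4=0x07
[6] flags=1001 GT?T → r0=0x6e
[7] flags=1001 MI?T → r1=0x4a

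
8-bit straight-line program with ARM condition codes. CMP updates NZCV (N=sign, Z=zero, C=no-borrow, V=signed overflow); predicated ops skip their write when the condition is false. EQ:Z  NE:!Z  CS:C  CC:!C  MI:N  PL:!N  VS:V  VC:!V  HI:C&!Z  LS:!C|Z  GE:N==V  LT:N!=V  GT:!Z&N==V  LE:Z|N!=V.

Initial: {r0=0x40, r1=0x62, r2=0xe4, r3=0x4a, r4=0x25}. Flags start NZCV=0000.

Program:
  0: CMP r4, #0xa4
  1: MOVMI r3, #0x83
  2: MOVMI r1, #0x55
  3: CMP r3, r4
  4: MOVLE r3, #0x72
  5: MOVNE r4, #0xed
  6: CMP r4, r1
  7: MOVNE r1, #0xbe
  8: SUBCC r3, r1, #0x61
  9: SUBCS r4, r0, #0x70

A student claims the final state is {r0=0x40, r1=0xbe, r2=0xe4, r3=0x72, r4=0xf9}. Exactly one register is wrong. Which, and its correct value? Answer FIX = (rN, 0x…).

FIX = (r4, 0xd0)

[0] flags=1001 → (cmp)
[1] flags=1001 MI?T → r3=0x83
[2] flags=1001 MI?T → r1=0x55
[3] flags=0011 → (cmp)
[4] flags=0011 LE?T → r3=0x72
[5] flags=0011 NE?T → r4=0xed
[6] flags=1010 → (cmp)
[7] flags=1010 NE?T → r1=0xbe
[8] flags=1010 CC?F → skip
[9] flags=1010 CS?T → r4=0xd0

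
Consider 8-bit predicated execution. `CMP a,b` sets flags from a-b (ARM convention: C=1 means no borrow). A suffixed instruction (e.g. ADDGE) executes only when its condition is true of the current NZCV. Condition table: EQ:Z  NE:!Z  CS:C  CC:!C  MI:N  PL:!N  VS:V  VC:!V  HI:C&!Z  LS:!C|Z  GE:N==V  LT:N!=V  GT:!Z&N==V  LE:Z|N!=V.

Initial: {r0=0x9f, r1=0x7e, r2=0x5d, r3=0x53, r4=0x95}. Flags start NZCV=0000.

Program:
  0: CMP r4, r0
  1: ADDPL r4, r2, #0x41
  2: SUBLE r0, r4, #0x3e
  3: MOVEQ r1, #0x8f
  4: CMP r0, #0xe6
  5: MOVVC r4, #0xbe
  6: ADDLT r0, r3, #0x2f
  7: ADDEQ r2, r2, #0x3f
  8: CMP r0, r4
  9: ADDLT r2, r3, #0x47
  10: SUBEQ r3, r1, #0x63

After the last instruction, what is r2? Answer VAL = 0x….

VAL = 0x5d

[0] flags=1000 → (cmp)
[1] flags=1000 PL?F → skip
[2] flags=1000 LE?T → r0=0x57
[3] flags=1000 EQ?F → skip
[4] flags=0000 → (cmp)
[5] flags=0000 VC?T → r4=0xbe
[6] flags=0000 LT?F → skip
[7] flags=0000 EQ?F → skip
[8] flags=1001 → (cmp)
[9] flags=1001 LT?F → skip
[10] flags=1001 EQ?F → skip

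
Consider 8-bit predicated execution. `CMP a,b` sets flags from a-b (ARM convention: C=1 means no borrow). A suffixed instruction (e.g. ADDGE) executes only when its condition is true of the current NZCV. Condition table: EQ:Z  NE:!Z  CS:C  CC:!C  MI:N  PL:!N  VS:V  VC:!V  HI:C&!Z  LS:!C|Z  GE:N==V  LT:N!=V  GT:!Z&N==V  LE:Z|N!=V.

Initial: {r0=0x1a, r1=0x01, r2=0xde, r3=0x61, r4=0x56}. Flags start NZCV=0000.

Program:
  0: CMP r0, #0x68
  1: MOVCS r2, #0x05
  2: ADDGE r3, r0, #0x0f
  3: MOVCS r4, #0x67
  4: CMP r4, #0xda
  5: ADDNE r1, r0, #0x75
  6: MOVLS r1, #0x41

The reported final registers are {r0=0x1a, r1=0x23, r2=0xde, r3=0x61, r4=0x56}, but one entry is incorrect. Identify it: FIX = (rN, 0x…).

[0] flags=1000 → (cmp)
[1] flags=1000 CS?F → skip
[2] flags=1000 GE?F → skip
[3] flags=1000 CS?F → skip
[4] flags=0000 → (cmp)
[5] flags=0000 NE?T → r1=0x8f
[6] flags=0000 LS?T → r1=0x41

FIX = (r1, 0x41)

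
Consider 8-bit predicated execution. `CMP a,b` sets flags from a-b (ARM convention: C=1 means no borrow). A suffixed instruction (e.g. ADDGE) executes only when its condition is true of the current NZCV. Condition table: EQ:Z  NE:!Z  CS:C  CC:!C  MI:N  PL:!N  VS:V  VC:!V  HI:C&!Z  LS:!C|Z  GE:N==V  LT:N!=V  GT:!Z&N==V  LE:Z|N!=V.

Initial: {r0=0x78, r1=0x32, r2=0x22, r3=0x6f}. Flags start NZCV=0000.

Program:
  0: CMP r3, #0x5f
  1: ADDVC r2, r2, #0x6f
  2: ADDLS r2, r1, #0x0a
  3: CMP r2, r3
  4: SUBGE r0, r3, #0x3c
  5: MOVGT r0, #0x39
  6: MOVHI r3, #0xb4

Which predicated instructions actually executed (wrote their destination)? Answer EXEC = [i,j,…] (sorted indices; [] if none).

0: ✓ CMP  NZCV=0010
1: ✓ ADDVC  r2←0x91
2: · ADDLS
3: ✓ CMP  NZCV=0011
4: · SUBGE
5: · MOVGT
6: ✓ MOVHI  r3←0xb4

EXEC = [1,6]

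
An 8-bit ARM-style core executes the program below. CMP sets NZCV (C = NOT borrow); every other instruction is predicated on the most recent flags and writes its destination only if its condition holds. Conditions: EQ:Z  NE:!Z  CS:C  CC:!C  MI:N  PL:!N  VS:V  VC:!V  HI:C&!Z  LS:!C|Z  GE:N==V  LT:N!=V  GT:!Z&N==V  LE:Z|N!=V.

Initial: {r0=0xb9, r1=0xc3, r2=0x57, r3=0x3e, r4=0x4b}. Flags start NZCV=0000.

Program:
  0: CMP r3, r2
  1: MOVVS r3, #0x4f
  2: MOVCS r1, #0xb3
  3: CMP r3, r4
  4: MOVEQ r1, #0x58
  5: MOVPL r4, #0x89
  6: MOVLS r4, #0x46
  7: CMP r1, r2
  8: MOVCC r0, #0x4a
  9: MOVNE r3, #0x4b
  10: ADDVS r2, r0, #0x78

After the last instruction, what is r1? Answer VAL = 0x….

VAL = 0xc3

[0] flags=1000 → (cmp)
[1] flags=1000 VS?F → skip
[2] flags=1000 CS?F → skip
[3] flags=1000 → (cmp)
[4] flags=1000 EQ?F → skip
[5] flags=1000 PL?F → skip
[6] flags=1000 LS?T → r4=0x46
[7] flags=0011 → (cmp)
[8] flags=0011 CC?F → skip
[9] flags=0011 NE?T → r3=0x4b
[10] flags=0011 VS?T → r2=0x31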